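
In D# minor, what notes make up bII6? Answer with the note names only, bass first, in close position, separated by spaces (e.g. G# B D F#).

G# B E

Scale degree 2 in D# minor is E#; lowering it a half step gives E. bII6 is the Neapolitan sixth — a major triad on the lowered second degree, here in its customary first inversion.
So the chord is E-G#-B, a major triad.
With the 6 figure the chord is in first inversion; from the bass G# upward in close position it reads G#-B-E.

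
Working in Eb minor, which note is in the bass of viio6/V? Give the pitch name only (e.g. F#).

The applied chord viio6/V is rooted on A: A-C-Eb.
The figure 6 means first inversion — the third is in the bass.

C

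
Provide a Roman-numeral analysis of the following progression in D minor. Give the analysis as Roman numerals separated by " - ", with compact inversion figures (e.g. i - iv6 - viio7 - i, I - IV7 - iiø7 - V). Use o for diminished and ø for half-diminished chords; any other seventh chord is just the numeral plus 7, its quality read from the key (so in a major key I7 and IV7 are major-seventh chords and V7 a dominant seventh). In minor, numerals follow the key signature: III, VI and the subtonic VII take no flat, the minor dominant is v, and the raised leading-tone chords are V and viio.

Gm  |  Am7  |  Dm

iv - v7 - i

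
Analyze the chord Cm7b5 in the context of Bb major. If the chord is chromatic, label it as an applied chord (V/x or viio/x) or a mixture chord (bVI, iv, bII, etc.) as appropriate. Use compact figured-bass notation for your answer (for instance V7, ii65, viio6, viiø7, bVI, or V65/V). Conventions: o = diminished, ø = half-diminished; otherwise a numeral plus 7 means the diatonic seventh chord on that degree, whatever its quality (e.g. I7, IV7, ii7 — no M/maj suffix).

iiø7

Stacked in thirds the chord is C-Eb-Gb-Bb: a half-diminished seventh chord on C.
C is the second degree of Bb major. This is the half-diminished supertonic seventh, borrowed from the parallel minor.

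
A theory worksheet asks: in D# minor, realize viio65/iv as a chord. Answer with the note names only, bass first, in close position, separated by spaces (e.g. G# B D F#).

The slash marks an applied leading-tone chord: viio of iv. In D# minor, iv is G#, so the leading tone to it is F##, a half step below.
Building a fully diminished seventh chord on F## gives F##-A#-C#-E.
With the 65 figure the chord is in first inversion; from the bass A# upward in close position it reads A#-C#-E-F##.

A# C# E F##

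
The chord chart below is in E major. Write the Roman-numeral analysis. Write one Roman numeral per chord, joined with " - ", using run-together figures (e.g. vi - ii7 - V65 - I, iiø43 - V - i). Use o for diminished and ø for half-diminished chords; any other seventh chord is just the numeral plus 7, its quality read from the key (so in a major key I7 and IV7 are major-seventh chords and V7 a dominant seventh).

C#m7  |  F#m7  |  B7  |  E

vi7 - ii7 - V7 - I

C#m7: minor seventh chord on C# = scale degree 6 → vi7.
F#m7: root F# is the supertonic; minor seventh chord there is ii7.
B7: root B is the dominant; dominant seventh chord there is V7.
E has root E, degree 1 in E major, so I.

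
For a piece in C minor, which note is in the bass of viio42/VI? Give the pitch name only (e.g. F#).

Fb

The applied chord viio42/VI is rooted on G: G-Bb-Db-Fb.
The figure 42 means third inversion — the seventh is in the bass.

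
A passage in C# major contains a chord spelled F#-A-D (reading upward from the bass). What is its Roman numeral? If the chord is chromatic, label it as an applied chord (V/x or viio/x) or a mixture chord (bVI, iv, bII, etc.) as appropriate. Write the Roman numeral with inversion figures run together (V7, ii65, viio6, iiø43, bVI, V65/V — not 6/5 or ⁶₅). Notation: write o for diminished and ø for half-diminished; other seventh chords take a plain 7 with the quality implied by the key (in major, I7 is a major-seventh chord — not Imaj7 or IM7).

The pitches D-F#-A form a major triad rooted on D.
D is the lowered second degree of C# major (diatonic 2 would be D#). This is the Neapolitan sixth — a major triad on the lowered second degree, here in its customary first inversion.
With F# in the bass the chord is in first inversion, so the figured bass is 6.

bII6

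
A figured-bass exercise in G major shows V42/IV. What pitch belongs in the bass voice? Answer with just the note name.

F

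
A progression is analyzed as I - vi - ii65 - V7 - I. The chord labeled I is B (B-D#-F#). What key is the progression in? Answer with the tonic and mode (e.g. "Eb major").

B major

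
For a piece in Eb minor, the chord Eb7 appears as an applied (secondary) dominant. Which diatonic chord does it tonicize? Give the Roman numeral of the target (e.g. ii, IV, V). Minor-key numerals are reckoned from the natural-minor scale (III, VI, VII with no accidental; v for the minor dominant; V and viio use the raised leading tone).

The chord is a dominant seventh chord on Eb.
A dominant resolves down a perfect fifth: Eb → Ab. In Eb minor, Ab is scale degree 4, i.e. iv.

iv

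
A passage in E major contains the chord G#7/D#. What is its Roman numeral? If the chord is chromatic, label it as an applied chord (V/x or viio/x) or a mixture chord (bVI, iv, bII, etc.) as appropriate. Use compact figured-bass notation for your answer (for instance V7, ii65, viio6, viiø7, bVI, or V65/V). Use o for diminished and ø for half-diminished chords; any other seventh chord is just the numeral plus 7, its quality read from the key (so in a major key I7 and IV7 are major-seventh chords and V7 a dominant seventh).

Stacked in thirds the chord is G#-B#-D#-F#: a dominant seventh chord on G#.
G# is not a diatonic chord root with this quality in E major, but it lies a perfect fifth above C# (vi), so the chord functions as an applied dominant of vi.
With D# in the bass the chord is in second inversion, so the figured bass is 43.

V43/vi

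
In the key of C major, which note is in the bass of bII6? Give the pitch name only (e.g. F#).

bII in C major has root Db; the chord is Db-F-Ab.
The figure 6 means first inversion — the third is in the bass.

F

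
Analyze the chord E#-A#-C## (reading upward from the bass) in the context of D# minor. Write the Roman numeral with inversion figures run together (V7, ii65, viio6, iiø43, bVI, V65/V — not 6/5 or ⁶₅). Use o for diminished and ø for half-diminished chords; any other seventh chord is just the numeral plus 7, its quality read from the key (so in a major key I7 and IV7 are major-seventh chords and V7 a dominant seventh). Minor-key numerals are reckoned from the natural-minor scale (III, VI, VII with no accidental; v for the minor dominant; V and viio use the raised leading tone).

The pitches A#-C##-E# form a major triad rooted on A#.
In D# minor, A# is the dominant; the diatonic major triad there is V.
With E# in the bass the chord is in second inversion, so the figured bass is 64.

V64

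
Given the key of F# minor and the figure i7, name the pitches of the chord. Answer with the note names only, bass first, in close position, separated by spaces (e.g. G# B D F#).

F# A C# E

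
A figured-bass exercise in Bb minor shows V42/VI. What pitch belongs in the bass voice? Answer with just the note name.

Cb

The applied chord V42/VI is rooted on Db: Db-F-Ab-Cb.
The figure 42 means third inversion — the seventh is in the bass.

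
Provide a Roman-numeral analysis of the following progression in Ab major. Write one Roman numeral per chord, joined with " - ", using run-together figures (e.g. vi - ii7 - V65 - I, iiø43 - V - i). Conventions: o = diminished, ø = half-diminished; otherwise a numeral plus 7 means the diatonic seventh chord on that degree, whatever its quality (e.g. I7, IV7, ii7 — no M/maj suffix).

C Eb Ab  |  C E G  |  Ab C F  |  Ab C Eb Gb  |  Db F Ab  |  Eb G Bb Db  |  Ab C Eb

C-Eb-Ab: major triad on Ab = scale degree 1 → I6.
C-E-G: chromatic; C is V of vi, so V/vi.
Ab-C-F: minor triad on F = scale degree 6 → vi6.
Ab-C-Eb-Gb is the secondary dominant of IV (dominant seventh chord on Ab): V7/IV.
Db-F-Ab: major triad on Db = scale degree 4 → IV.
Eb-G-Bb-Db: dominant seventh chord on Eb = scale degree 5 → V7.
Ab-C-Eb: major triad on Ab = scale degree 1 → I.

I6 - V/vi - vi6 - V7/IV - IV - V7 - I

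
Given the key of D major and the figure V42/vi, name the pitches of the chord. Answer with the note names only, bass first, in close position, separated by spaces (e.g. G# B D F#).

E F# A# C#

The slash means an applied dominant: we want the dominant of vi. In D major, vi is B minor, and its dominant is built on F#.
Building a dominant seventh chord on F# gives F#-A#-C#-E.
With the 42 figure the chord is in third inversion; from the bass E upward in close position it reads E-F#-A#-C#.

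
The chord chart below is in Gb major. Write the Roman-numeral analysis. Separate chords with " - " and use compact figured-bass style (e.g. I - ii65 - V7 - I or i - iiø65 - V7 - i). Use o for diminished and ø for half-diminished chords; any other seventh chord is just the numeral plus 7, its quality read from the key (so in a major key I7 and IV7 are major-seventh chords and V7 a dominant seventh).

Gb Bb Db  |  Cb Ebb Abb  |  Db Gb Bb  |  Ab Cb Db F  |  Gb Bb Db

I - bII6 - I64 - V43 - I

Gb-Bb-Db: root Gb is the tonic; major triad there is I.
Cb-Ebb-Abb is non-diatonic — a major triad on the lowered supertonic (Abb): the Neapolitan sixth, bII6 (third, Cb, in the bass — hence the 6).
Db-Gb-Bb: major triad on Gb = scale degree 1 → I64.
Ab-Cb-Db-F has root Db, degree 5 in Gb major, so V43.
Gb-Bb-Db: root Gb is the tonic; major triad there is I.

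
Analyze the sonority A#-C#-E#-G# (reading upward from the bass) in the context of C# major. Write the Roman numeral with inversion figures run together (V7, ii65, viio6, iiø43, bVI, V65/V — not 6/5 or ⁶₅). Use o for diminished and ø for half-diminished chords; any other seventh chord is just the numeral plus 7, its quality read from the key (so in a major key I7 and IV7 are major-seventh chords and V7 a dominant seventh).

vi7

Stacked in thirds the chord is A#-C#-E#-G#: a minor seventh chord on A#.
A# is scale degree 6 in C# major, and a minor seventh chord on that degree is written vi7.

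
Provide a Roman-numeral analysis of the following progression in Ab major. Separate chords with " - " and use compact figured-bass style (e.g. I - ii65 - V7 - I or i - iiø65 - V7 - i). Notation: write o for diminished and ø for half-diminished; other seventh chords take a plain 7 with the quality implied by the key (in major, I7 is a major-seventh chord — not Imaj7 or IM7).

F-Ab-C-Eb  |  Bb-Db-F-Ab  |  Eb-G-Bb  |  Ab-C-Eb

vi7 - ii7 - V - I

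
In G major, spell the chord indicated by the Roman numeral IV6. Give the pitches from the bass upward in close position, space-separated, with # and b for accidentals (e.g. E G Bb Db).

E G C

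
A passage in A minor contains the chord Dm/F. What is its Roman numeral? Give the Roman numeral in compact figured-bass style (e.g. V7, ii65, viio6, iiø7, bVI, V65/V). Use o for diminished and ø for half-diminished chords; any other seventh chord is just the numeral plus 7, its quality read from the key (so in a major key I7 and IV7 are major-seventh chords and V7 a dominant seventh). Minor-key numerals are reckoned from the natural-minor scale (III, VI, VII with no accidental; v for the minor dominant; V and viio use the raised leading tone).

iv6

The pitches D-F-A form a minor triad rooted on D.
D is scale degree 4 in A minor, and a minor triad on that degree is written iv.
With F in the bass the chord is in first inversion, so the figured bass is 6.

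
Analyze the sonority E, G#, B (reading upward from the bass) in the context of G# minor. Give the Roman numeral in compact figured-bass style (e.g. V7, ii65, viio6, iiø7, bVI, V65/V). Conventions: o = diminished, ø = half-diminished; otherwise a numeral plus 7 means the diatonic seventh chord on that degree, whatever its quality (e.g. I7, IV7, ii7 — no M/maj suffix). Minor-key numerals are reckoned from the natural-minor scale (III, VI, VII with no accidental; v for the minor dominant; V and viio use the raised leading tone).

VI

Stacked in thirds the chord is E-G#-B: a major triad on E.
E is scale degree 6 in G# minor, and a major triad on that degree is written VI.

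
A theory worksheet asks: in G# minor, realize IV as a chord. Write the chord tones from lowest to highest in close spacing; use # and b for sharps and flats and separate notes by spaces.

C# E# G#

Scale degree 4 in G# minor is C#; here the chord built on it is altered to a major triad. IV is the major subdominant, borrowed from the parallel major.
So the chord is C#-E#-G#.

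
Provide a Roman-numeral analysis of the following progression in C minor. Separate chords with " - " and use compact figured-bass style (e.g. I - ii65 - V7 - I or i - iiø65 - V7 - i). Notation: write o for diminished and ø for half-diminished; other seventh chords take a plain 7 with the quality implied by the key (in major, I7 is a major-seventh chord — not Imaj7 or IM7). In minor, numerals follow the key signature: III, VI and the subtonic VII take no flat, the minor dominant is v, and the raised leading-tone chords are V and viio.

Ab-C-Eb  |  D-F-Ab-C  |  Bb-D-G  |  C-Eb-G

VI - iiø7 - v6 - i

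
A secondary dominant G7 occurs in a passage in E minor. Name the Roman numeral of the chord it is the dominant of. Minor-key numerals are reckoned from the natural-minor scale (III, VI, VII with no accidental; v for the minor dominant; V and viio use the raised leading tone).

The chord is a dominant seventh chord on G.
A dominant resolves down a perfect fifth: G → C. In E minor, C is scale degree 6, i.e. VI.

VI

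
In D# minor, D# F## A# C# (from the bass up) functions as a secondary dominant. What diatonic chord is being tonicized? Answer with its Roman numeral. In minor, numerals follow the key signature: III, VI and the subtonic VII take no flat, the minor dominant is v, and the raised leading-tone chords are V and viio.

The chord is a dominant seventh chord on D#.
A dominant resolves down a perfect fifth: D# → G#. In D# minor, G# is scale degree 4, i.e. iv.

iv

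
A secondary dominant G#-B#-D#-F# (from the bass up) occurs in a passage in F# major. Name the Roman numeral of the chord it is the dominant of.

The chord is a dominant seventh chord on G#.
A dominant resolves down a perfect fifth: G# → C#. In F# major, C# is scale degree 5, i.e. V.

V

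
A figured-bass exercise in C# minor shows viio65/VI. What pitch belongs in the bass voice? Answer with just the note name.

B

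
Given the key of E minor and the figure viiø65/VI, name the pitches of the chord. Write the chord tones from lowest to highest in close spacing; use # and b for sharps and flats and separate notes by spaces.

The slash marks an applied leading-tone chord: viio of VI. In E minor, VI is C, so the leading tone to it is B, a half step below.
Building a half-diminished seventh chord on B gives B-D-F-A.
With the 65 figure the chord is in first inversion; from the bass D upward in close position it reads D-F-A-B.

D F A B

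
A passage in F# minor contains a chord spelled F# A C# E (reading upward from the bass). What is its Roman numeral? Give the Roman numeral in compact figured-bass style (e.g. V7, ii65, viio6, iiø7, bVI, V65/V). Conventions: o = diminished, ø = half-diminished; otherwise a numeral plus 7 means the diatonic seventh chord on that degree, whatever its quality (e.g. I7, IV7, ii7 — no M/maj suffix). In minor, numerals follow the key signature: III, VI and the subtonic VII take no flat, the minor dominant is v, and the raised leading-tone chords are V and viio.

i7

The pitches F#-A-C#-E form a minor seventh chord rooted on F#.
In F# minor, F# is the tonic; the diatonic minor seventh chord there is i7.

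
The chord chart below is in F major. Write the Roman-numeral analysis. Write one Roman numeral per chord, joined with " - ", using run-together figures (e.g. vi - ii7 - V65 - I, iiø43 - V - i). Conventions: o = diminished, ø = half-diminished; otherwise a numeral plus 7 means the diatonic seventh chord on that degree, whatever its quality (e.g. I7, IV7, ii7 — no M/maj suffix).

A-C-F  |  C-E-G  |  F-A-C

I6 - V - I

A-C-F: major triad on F = scale degree 1 → I6.
C-E-G has root C, degree 5 in F major, so V.
F-A-C has root F, degree 1 in F major, so I.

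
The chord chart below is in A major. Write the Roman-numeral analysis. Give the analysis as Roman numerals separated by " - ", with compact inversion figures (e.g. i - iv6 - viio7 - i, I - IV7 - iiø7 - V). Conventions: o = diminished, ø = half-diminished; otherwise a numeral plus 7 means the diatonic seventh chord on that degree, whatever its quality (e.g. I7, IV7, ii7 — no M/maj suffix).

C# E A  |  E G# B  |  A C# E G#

C#-E-A: root A is the tonic; major triad there is I6.
E-G#-B has root E, degree 5 in A major, so V.
A-C#-E-G#: root A is the tonic; major seventh chord there is I7.

I6 - V - I7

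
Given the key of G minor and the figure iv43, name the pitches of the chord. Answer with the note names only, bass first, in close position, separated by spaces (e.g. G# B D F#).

The numeral's case and figure indicate a minor seventh chord. In G minor its root, scale degree 4, is C.
That chord is spelled C-Eb-G-Bb.
With the 43 figure the chord is in second inversion; from the bass G upward in close position it reads G-Bb-C-Eb.

G Bb C Eb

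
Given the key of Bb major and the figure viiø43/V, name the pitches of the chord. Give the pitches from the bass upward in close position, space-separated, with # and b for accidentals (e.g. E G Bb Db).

viiø43/V is a secondary leading-tone chord. The target V is F in Bb major; the applied chord is rooted a semitone below, on E.
Building a half-diminished seventh chord on E gives E-G-Bb-D.
The figured bass 43 indicates second inversion, placing the fifth (Bb) in the bass: Bb-D-E-G.

Bb D E G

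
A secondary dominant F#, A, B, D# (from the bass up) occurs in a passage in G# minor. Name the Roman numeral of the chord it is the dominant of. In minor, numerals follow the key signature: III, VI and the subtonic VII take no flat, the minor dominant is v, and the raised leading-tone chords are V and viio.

The chord is a dominant seventh chord on B.
A dominant resolves down a perfect fifth: B → E. In G# minor, E is scale degree 6, i.e. VI.

VI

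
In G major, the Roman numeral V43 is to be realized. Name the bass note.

A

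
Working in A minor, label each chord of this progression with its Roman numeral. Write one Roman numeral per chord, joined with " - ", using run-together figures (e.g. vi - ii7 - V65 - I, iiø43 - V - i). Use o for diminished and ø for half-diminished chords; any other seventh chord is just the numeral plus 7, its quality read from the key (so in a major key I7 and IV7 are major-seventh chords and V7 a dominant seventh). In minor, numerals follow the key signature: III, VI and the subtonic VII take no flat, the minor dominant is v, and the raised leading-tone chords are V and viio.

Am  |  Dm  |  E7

Am: minor triad on A = scale degree 1 → i.
Dm: minor triad on D = scale degree 4 → iv.
E7: dominant seventh chord on E = scale degree 5 → V7.

i - iv - V7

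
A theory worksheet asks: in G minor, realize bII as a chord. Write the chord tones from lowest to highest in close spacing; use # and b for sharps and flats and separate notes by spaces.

Scale degree 2 in G minor is A; lowering it a half step gives Ab. bII is the Neapolitan chord — a major triad on the lowered second degree.
So the chord is Ab-C-Eb.

Ab C Eb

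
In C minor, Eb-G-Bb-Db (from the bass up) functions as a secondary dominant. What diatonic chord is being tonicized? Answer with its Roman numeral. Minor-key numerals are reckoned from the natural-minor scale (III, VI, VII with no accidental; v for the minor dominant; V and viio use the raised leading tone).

The chord is a dominant seventh chord on Eb.
A dominant resolves down a perfect fifth: Eb → Ab. In C minor, Ab is scale degree 6, i.e. VI.

VI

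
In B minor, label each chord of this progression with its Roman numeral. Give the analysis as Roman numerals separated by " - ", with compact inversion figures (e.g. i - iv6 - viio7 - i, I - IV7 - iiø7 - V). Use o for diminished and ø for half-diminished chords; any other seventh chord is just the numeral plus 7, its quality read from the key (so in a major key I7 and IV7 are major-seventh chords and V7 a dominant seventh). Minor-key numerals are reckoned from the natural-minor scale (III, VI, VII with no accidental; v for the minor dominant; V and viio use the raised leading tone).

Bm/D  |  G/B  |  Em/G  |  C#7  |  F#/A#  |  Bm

i6 - VI6 - iv6 - V7/V - V6 - i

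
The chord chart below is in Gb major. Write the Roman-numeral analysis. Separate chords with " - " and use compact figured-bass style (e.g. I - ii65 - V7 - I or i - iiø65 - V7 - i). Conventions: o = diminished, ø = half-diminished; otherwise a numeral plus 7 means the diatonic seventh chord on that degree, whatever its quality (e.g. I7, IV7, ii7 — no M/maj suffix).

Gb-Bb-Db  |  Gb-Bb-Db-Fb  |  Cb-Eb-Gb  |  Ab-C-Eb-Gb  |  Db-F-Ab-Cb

I - V7/IV - IV - V7/V - V7

Gb-Bb-Db has root Gb, degree 1 in Gb major, so I.
Gb-Bb-Db-Fb: chromatic; Gb is V of IV, so V7/IV.
Cb-Eb-Gb: root Cb is the subdominant; major triad there is IV.
Ab-C-Eb-Gb: a dominant seventh chord on Ab, the applied dominant of V → V7/V.
Db-F-Ab-Cb: root Db is the dominant; dominant seventh chord there is V7.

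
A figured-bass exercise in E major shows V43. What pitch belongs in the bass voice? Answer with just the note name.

F#

V in E major has root B; the chord is B-D#-F#-A.
The figure 43 means second inversion — the fifth is in the bass.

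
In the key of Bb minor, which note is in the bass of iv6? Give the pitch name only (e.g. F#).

Gb

iv in Bb minor has root Eb; the chord is Eb-Gb-Bb.
The figure 6 means first inversion — the third is in the bass.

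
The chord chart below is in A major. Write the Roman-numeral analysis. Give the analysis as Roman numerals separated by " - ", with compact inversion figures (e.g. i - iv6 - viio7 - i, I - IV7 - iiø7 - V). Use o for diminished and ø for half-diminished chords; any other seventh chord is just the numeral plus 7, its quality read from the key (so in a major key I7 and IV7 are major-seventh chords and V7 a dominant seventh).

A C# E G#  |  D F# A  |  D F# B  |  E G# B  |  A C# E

I7 - IV - ii6 - V - I

A-C#-E-G#: root A is the tonic; major seventh chord there is I7.
D-F#-A: root D is the subdominant; major triad there is IV.
D-F#-B: root B is the supertonic; minor triad there is ii6.
E-G#-B: root E is the dominant; major triad there is V.
A-C#-E has root A, degree 1 in A major, so I.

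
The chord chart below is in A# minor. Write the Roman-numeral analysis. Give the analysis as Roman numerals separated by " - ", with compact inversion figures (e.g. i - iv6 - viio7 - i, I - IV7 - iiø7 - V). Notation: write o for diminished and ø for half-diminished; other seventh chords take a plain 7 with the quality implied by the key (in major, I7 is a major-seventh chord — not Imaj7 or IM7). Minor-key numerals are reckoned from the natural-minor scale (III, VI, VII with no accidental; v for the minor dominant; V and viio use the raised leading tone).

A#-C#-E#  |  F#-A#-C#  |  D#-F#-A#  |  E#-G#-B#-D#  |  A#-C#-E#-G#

A#-C#-E#: root A# is the tonic; minor triad there is i.
F#-A#-C#: root F# is the submediant; major triad there is VI.
D#-F#-A# has root D#, degree 4 in A# minor, so iv.
E#-G#-B#-D#: root E# is the dominant; minor seventh chord there is v7.
A#-C#-E#-G#: root A# is the tonic; minor seventh chord there is i7.

i - VI - iv - v7 - i7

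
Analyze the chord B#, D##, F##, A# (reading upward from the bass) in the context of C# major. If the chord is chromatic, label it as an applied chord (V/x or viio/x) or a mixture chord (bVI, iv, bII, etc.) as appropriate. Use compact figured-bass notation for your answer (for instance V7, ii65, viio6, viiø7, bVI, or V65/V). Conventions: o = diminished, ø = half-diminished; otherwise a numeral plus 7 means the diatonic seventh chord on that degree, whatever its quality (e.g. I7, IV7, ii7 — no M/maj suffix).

The pitches B#-D##-F##-A# form a dominant seventh chord rooted on B#.
B# is not a diatonic chord root with this quality in C# major, but it lies a perfect fifth above E# (iii), so the chord functions as an applied dominant of iii.

V7/iii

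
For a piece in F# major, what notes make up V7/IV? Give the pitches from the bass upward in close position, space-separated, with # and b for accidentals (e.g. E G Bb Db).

V7/IV is a secondary dominant — the dominant seventh of IV. IV in F# major is B, so the applied chord's root is F#, a perfect fifth above.
Building a dominant seventh chord on F# gives F#-A#-C#-E.

F# A# C# E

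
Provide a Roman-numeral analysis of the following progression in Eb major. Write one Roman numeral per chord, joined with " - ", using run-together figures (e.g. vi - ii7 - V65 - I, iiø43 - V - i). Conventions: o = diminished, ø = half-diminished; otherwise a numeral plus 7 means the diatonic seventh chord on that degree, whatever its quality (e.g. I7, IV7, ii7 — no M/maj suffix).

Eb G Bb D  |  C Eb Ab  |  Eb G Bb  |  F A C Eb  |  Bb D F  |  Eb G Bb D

Eb-G-Bb-D: root Eb is the tonic; major seventh chord there is I7.
C-Eb-Ab has root Ab, degree 4 in Eb major, so IV6.
Eb-G-Bb: root Eb is the tonic; major triad there is I.
F-A-C-Eb: a dominant seventh chord on F, the applied dominant of V → V7/V.
Bb-D-F has root Bb, degree 5 in Eb major, so V.
Eb-G-Bb-D: major seventh chord on Eb = scale degree 1 → I7.

I7 - IV6 - I - V7/V - V - I7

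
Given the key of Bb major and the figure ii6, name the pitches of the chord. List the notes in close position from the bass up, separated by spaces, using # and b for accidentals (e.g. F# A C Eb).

In Bb major, the supertonic is C, and the diatonic chord built there is a minor triad.
That chord is spelled C-Eb-G.
The figured bass 6 indicates first inversion, placing the third (Eb) in the bass: Eb-G-C.

Eb G C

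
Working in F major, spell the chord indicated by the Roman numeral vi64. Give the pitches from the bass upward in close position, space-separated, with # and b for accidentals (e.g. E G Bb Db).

The numeral's case and figure indicate a minor triad. In F major its root, the submediant, is D.
That chord is spelled D-F-A.
The figured bass 64 indicates second inversion, placing the fifth (A) in the bass: A-D-F.

A D F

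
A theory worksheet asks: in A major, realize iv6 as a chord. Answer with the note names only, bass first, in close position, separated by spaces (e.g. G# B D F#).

F A D

iv6 is the minor subdominant, borrowed from the parallel minor. In A major that root is D.
So the chord is D-F-A, a minor triad.
With the 6 figure the chord is in first inversion; from the bass F upward in close position it reads F-A-D.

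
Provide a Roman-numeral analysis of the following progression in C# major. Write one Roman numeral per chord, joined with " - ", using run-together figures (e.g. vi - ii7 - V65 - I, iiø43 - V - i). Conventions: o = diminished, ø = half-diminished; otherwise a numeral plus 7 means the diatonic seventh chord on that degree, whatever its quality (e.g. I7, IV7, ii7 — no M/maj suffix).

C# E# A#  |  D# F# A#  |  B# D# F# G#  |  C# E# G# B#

vi6 - ii - V65 - I7

C#-E#-A# has root A#, degree 6 in C# major, so vi6.
D#-F#-A#: minor triad on D# = scale degree 2 → ii.
B#-D#-F#-G# has root G#, degree 5 in C# major, so V65.
C#-E#-G#-B#: major seventh chord on C# = scale degree 1 → I7.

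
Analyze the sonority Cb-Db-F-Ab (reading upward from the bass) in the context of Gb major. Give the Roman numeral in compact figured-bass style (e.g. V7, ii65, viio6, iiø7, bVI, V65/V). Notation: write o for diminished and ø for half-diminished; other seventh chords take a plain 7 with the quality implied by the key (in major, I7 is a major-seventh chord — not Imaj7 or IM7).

V42

The pitches Db-F-Ab-Cb form a dominant seventh chord rooted on Db.
In Gb major, Db is the dominant; the diatonic dominant seventh chord there is V7.
With Cb in the bass the chord is in third inversion, so the figured bass is 42.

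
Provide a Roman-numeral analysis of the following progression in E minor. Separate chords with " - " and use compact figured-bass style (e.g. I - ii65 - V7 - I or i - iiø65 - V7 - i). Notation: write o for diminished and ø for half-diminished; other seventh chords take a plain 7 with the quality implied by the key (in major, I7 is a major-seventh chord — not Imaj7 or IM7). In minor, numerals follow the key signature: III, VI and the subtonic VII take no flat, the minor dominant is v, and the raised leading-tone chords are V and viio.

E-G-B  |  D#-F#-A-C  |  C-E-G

i - viio7 - VI

E-G-B has root E, degree 1 in E minor, so i.
D#-F#-A-C has root D#, degree 7 in E minor, so viio7.
C-E-G: major triad on C = scale degree 6 → VI.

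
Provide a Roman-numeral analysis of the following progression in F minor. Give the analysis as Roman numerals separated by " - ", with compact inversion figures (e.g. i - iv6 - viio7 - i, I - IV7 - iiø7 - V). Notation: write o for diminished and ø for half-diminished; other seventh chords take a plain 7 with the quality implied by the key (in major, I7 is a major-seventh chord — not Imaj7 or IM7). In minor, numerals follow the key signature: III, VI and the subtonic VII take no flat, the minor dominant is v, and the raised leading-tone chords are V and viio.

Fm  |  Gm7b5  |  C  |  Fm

i - iiø7 - V - i

Fm: minor triad on F = scale degree 1 → i.
Gm7b5 has root G, degree 2 in F minor, so iiø7.
C: major triad on C = scale degree 5 → V.
Fm: root F is the tonic; minor triad there is i.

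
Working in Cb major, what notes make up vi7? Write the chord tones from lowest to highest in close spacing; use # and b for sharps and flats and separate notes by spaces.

Ab Cb Eb Gb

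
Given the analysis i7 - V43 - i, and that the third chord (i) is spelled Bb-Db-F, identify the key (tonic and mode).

The chord Bbm is a minor triad rooted on Bb; its label is i.
If Bb is scale degree 1 and the mode makes that degree carry a minor triad, the tonic is Bb and the mode is minor.

Bb minor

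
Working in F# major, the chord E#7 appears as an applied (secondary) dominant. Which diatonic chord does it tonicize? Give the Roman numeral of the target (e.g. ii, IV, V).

The chord is a dominant seventh chord on E#.
A dominant resolves down a perfect fifth: E# → A#. In F# major, A# is scale degree 3, i.e. iii.

iii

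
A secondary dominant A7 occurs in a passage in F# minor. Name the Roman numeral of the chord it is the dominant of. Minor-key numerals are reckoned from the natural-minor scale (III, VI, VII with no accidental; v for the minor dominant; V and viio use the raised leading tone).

The chord is a dominant seventh chord on A.
A dominant resolves down a perfect fifth: A → D. In F# minor, D is scale degree 6, i.e. VI.

VI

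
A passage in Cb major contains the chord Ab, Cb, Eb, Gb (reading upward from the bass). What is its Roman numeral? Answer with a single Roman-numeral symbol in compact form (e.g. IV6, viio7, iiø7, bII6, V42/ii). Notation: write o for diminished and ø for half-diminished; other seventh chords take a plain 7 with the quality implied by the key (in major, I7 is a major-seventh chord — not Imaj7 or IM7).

Stacked in thirds the chord is Ab-Cb-Eb-Gb: a minor seventh chord on Ab.
In Cb major, Ab is the submediant; the diatonic minor seventh chord there is vi7.

vi7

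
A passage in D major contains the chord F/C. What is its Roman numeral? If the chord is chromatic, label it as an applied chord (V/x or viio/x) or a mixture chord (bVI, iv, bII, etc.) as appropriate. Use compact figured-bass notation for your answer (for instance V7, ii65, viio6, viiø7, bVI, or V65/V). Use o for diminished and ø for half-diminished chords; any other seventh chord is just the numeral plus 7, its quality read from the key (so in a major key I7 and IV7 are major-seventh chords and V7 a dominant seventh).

bIII64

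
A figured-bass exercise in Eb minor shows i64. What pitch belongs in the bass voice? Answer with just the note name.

i in Eb minor has root Eb; the chord is Eb-Gb-Bb.
The figure 64 means second inversion — the fifth is in the bass.

Bb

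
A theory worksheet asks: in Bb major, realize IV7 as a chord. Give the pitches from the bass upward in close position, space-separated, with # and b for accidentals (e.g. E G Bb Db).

In Bb major, scale degree 4 is Eb, and the diatonic chord built there is a major seventh chord.
Stacking thirds from Eb gives Eb-G-Bb-D.

Eb G Bb D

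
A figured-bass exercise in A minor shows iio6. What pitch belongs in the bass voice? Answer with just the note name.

D

iio in A minor has root B; the chord is B-D-F.
The figure 6 means first inversion — the third is in the bass.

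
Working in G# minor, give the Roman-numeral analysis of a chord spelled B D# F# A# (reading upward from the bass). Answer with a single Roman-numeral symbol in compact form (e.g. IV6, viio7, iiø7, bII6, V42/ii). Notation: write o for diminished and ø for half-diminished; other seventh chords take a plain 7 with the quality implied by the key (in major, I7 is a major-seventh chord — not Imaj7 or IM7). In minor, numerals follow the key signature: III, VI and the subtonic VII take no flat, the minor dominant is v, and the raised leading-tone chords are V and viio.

III7

The pitches B-D#-F#-A# form a major seventh chord rooted on B.
In G# minor, B is the mediant; the diatonic major seventh chord there is III7.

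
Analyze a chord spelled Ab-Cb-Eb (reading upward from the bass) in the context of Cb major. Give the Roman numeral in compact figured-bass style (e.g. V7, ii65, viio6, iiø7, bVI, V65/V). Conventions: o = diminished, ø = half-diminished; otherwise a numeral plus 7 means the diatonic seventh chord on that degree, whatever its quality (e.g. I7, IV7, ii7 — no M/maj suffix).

vi

Stacked in thirds the chord is Ab-Cb-Eb: a minor triad on Ab.
Ab is scale degree 6 in Cb major, and a minor triad on that degree is written vi.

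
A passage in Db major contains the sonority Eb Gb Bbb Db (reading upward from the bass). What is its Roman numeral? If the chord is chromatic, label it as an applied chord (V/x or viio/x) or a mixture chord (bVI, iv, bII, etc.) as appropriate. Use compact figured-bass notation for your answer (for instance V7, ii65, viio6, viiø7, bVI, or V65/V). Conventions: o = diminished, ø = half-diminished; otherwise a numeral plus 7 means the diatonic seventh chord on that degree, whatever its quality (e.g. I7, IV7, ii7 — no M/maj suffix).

Stacked in thirds the chord is Eb-Gb-Bbb-Db: a half-diminished seventh chord on Eb.
Eb is the second degree of Db major. This is the half-diminished supertonic seventh, borrowed from the parallel minor.

iiø7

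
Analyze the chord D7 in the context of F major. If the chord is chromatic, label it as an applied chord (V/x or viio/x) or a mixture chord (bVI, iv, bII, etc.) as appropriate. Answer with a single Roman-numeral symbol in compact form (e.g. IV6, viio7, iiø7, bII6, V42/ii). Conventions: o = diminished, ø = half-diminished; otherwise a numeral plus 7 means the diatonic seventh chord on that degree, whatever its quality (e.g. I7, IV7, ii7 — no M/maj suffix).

The pitches D-F#-A-C form a dominant seventh chord rooted on D.
D is not a diatonic chord root with this quality in F major, but it lies a perfect fifth above G (ii), so the chord functions as an applied dominant of ii.

V7/ii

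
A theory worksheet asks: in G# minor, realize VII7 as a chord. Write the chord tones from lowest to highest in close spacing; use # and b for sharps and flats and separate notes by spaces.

The numeral's case and figure indicate a dominant seventh chord. In G# minor its root, the subtonic, is F#.
Stacking thirds from F# gives F#-A#-C#-E.

F# A# C# E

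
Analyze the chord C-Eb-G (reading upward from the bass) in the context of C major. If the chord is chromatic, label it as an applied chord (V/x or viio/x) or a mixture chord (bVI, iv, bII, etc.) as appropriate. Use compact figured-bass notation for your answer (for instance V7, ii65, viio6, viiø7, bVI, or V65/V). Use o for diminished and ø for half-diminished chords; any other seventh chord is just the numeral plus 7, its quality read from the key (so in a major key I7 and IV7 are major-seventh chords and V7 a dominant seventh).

i

Stacked in thirds the chord is C-Eb-G: a minor triad on C.
C is the first degree of C major. This is the minor tonic, borrowed from the parallel minor.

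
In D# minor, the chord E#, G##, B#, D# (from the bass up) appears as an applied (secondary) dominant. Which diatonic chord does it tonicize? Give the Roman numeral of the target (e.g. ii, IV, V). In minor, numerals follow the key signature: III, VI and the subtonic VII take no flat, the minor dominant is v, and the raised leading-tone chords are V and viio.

The chord is a dominant seventh chord on E#.
A dominant resolves down a perfect fifth: E# → A#. In D# minor, A# is scale degree 5, i.e. V.

V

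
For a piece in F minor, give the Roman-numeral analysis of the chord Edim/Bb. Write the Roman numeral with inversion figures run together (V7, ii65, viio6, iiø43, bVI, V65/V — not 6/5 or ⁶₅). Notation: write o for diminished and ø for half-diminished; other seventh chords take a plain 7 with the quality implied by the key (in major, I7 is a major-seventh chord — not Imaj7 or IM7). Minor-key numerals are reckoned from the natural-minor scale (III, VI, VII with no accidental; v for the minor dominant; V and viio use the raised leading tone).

viio64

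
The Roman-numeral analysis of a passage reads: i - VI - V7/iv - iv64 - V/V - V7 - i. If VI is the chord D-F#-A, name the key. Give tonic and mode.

The anchor chord is a major triad on D, labeled VI.
VI on D implies D is the submediant; that puts the tonic at F#, and the uppercase numeral fits minor mode.

F# minor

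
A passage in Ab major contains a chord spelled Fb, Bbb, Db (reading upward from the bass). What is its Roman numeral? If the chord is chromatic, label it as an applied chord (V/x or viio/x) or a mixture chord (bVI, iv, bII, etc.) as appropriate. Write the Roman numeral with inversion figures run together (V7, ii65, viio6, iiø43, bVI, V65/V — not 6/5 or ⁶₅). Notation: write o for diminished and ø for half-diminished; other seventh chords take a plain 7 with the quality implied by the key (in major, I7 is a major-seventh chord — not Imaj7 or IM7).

bII64

The pitches Bbb-Db-Fb form a major triad rooted on Bbb.
Bbb is the lowered second degree of Ab major (diatonic 2 would be Bb). This is the Neapolitan chord — a major triad on the lowered second degree.
With Fb in the bass the chord is in second inversion, so the figured bass is 64.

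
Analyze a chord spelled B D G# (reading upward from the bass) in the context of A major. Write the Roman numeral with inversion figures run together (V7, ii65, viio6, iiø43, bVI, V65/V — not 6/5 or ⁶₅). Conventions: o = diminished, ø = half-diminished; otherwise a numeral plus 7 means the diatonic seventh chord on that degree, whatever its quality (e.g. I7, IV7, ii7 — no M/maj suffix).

The pitches G#-B-D form a diminished triad rooted on G#.
G# is scale degree 7 in A major, and a diminished triad on that degree is written viio.
With B in the bass the chord is in first inversion, so the figured bass is 6.

viio6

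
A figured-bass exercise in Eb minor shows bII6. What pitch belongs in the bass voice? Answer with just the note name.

bII in Eb minor has root Fb; the chord is Fb-Ab-Cb.
The figure 6 means first inversion — the third is in the bass.

Ab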